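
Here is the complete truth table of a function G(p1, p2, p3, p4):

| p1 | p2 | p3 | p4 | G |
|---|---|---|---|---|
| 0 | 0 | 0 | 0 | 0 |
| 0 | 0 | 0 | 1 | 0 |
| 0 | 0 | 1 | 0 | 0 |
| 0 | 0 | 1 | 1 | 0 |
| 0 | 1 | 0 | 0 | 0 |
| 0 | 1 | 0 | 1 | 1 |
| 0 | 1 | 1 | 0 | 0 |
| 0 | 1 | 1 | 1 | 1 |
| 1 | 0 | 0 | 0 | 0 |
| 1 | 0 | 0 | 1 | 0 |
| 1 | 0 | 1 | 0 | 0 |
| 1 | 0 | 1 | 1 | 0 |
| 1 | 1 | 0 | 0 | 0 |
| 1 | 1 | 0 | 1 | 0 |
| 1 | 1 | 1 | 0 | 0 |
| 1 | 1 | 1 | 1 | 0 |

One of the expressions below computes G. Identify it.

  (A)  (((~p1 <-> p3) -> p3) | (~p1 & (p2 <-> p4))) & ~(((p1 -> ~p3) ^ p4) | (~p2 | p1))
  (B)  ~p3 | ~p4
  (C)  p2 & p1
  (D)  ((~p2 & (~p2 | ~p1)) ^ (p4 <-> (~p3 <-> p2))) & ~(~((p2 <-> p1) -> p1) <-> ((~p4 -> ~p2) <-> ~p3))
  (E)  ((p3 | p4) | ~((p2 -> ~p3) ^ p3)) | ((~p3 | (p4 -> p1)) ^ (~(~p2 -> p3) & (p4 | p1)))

(B): at (0,0,0,0) it gives 1, but G = 0 — eliminated.
(C): at (0,1,0,1) it gives 0, but G = 1 — eliminated.
(D): at (0,0,1,0) it gives 1, but G = 0 — eliminated.
(E): at (0,0,0,0) it gives 1, but G = 0 — eliminated.
Only (A) survives; checking it on all 16 rows confirms it matches G.

A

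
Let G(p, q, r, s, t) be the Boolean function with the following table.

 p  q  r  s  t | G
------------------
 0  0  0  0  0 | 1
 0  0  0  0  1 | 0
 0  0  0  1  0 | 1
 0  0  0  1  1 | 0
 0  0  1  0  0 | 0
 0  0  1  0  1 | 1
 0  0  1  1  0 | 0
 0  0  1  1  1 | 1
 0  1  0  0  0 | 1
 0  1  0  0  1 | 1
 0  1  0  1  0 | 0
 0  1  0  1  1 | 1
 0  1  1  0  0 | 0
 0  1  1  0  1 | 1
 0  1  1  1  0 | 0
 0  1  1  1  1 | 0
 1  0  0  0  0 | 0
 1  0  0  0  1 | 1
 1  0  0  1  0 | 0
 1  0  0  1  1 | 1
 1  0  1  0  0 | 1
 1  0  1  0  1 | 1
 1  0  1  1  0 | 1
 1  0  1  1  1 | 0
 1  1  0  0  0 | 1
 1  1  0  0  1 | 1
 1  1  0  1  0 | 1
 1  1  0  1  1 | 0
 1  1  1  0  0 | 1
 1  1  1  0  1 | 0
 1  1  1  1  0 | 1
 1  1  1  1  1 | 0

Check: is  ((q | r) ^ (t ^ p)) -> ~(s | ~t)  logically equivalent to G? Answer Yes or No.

No

Check the formula against G row by row:
  p=0, q=0, r=0, s=0, t=0: formula gives 1, G = 1 ✓
  p=0, q=0, r=0, s=0, t=1: formula gives 1, but G = 0 ✗
A single disagreement suffices: at (0,0,0,0,1) they differ, so the formula does not compute G.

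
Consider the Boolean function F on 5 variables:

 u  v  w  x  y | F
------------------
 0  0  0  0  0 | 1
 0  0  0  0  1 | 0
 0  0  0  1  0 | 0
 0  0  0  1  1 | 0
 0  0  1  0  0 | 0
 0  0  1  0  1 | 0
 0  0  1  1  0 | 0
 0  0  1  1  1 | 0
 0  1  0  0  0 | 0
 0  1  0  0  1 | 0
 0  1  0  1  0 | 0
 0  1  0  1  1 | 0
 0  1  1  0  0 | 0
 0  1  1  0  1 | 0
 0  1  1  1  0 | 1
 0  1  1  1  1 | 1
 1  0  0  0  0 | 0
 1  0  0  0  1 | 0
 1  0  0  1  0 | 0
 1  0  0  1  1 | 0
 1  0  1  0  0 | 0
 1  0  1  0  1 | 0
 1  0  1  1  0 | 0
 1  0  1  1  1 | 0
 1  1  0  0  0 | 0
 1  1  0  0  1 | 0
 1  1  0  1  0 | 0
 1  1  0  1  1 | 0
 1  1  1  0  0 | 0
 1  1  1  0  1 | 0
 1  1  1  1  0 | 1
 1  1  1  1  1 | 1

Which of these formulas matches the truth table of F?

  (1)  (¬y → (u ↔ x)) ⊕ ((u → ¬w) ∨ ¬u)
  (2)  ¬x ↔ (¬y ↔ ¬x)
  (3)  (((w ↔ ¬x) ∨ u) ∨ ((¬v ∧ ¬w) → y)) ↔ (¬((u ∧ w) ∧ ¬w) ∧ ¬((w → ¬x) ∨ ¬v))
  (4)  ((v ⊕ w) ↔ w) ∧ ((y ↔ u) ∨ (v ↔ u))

3

(1) disagrees with F on (0,0,0,0,0) (formula → 0, table → 1); rule it out.
(2) disagrees with F on (0,0,0,1,0) (formula → 1, table → 0); rule it out.
(4) disagrees with F on (0,0,0,0,1) (formula → 1, table → 0); rule it out.
(3) is the remaining candidate, and it agrees with F on all 32 inputs.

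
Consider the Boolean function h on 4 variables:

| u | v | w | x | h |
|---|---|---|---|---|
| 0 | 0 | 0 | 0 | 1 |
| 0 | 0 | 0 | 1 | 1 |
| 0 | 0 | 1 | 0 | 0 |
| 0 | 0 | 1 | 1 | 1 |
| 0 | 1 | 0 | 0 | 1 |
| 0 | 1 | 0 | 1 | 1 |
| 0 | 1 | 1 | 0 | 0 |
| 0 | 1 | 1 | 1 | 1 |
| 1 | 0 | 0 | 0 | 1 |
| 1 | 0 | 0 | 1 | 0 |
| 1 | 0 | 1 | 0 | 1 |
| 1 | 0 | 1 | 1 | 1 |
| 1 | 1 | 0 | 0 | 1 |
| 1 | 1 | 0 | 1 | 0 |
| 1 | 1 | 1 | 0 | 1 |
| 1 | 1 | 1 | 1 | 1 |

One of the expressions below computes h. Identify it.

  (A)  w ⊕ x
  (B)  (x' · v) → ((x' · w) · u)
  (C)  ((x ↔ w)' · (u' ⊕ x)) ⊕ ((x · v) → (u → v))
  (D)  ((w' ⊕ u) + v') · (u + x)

C

(A): at (0,0,0,0) it gives 0, but h = 1 — eliminated.
(B): at (0,0,1,0) it gives 1, but h = 0 — eliminated.
(D): at (0,0,0,0) it gives 0, but h = 1 — eliminated.
That leaves (C). Evaluating it on every row reproduces the table of h exactly.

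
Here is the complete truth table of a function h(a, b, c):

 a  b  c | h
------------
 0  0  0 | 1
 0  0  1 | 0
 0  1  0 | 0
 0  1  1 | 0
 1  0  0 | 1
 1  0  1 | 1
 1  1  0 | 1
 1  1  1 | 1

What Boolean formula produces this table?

There are just 3 zero rows: (0,0,1), (0,1,0), (0,1,1). Their minterms are ¬a·¬b·c, ¬a·b·¬c, ¬a·b·c; the OR of those covers precisely the 0-outputs, and negating it yields h.

h(a, b, c) = NOT ((((NOT a AND NOT b) AND c) OR ((NOT a AND b) AND NOT c)) OR ((NOT a AND b) AND c))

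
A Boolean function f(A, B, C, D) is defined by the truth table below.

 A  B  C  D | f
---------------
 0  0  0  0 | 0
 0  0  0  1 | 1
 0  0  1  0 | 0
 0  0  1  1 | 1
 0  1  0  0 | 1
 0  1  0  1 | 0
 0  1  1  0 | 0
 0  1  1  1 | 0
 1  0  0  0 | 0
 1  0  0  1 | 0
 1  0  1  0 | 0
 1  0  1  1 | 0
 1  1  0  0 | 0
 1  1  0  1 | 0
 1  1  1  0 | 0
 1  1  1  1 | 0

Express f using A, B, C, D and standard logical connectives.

Collect the rows where f=1 — (0,0,0,1), (0,0,1,1), (0,1,0,0) — and write one minterm per row: ¬A·¬B·¬C·D, ¬A·¬B·C·D, ¬A·B·¬C·¬D. Their union (logical OR) reproduces the table exactly.

f(A, B, C, D) = ((((A' · B') · C') · D) + (((A' · B') · C) · D)) + (((A' · B) · C') · D')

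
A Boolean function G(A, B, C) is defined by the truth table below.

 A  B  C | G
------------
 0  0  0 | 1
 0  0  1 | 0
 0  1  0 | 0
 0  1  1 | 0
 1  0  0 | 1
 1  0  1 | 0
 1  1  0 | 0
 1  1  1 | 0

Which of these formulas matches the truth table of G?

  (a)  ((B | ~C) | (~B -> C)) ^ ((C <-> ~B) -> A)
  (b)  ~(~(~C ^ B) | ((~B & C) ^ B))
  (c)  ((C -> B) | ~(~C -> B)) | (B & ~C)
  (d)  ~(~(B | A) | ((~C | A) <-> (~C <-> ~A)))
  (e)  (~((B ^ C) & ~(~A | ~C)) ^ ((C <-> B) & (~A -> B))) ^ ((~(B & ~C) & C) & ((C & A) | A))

b

(a) fails at (0,0,0): the formula yields 0, G is 1.
(c) fails at (0,1,0): the formula yields 1, G is 0.
(d) fails at (0,0,0): the formula yields 0, G is 1.
(e) fails at (0,0,1): the formula yields 1, G is 0.
Only (b) survives; checking it on all 8 rows confirms it matches G.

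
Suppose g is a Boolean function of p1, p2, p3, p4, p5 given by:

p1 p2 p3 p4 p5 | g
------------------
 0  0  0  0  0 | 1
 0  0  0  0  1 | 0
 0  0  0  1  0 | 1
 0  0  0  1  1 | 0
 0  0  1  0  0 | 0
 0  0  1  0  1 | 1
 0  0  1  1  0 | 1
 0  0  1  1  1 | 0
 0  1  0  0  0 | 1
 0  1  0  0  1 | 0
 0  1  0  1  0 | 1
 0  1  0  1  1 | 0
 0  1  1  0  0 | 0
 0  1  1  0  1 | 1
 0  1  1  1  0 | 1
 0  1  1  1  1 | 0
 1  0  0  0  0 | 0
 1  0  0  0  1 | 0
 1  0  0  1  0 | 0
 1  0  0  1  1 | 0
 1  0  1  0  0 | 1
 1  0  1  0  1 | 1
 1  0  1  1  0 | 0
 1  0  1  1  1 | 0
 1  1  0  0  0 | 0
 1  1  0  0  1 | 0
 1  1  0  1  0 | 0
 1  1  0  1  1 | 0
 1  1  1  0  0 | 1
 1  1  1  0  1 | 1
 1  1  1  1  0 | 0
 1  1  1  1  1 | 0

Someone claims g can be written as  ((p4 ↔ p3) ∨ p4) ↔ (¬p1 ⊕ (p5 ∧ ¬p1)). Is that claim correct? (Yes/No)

Evaluate ((p4 ↔ p3) ∨ p4) ↔ (¬p1 ⊕ (p5 ∧ ¬p1)) on each row and compare to g:
  p1=0, p2=0, p3=0, p4=0, p5=0: formula gives 1, g = 1 ✓
  p1=0, p2=0, p3=0, p4=0, p5=1: formula gives 0, g = 0 ✓
  p1=0, p2=0, p3=0, p4=1, p5=0: formula gives 1, g = 1 ✓
  p1=0, p2=0, p3=0, p4=1, p5=1: formula gives 0, g = 0 ✓
  … (the remaining 28 rows also agree.)
Every row agrees, so the formula is equivalent.

Yes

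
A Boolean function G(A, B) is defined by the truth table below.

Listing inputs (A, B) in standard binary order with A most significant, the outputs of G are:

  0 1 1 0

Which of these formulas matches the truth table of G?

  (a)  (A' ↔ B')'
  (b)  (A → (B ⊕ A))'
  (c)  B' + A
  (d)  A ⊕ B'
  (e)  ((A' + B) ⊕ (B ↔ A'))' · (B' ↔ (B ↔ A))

a

(b) fails at (0,1): the formula yields 0, G is 1.
(c) fails at (0,0): the formula yields 1, G is 0.
(d) fails at (0,0): the formula yields 1, G is 0.
(e) fails at (1,0): the formula yields 0, G is 1.
(a) is the remaining candidate, and it agrees with G on all 4 inputs.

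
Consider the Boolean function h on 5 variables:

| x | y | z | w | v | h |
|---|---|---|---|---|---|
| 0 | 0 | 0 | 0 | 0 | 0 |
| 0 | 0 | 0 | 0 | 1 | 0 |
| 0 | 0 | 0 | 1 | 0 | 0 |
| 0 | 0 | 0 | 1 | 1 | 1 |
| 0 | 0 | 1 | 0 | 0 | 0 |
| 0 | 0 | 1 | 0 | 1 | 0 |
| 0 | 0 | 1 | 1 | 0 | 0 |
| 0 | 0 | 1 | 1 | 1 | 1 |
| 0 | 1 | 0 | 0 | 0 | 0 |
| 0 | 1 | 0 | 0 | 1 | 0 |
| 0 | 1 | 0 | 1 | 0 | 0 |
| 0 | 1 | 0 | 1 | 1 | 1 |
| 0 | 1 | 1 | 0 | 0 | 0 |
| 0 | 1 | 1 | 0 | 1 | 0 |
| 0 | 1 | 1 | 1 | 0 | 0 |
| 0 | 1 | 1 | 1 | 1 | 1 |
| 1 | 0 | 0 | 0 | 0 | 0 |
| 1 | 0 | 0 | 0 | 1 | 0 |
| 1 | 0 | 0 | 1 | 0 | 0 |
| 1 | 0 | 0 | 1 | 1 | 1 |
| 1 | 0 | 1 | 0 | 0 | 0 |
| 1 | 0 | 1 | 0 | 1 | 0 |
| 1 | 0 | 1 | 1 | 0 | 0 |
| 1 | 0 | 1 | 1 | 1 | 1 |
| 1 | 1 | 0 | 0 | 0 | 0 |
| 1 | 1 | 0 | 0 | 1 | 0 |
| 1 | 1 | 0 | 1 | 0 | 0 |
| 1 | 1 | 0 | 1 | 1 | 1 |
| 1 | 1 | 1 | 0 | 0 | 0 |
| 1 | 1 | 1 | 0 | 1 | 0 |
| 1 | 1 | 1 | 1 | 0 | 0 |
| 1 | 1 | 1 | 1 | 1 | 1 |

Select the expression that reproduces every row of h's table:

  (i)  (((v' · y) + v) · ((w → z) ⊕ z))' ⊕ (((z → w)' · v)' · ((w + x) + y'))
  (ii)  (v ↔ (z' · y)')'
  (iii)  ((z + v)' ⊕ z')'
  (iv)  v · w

(i): at (0,0,0,0,1) it gives 1, but h = 0 — eliminated.
(ii): at (0,0,0,0,0) it gives 1, but h = 0 — eliminated.
(iii): at (0,0,0,0,0) it gives 1, but h = 0 — eliminated.
That leaves (iv). Evaluating it on every row reproduces the table of h exactly.

iv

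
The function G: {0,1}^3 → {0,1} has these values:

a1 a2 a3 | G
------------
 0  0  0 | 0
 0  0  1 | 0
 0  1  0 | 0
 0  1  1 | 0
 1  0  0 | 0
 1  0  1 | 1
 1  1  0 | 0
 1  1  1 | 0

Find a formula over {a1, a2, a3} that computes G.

Only row (1,0,1) gives 1. That row's minterm a1·¬a2·a3 is G directly.

G(a1, a2, a3) = (a1 AND NOT a2) AND a3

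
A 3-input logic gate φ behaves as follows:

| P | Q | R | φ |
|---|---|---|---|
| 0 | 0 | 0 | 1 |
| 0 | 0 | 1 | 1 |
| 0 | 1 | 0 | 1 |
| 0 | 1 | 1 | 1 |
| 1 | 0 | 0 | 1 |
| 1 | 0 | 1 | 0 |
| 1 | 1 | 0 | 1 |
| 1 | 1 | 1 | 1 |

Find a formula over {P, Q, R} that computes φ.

φ(P, Q, R) = ((P · Q') · R)'

Only row (1,0,1) gives 0. So φ is 1 everywhere except there — the complement of the minterm P·¬Q·R.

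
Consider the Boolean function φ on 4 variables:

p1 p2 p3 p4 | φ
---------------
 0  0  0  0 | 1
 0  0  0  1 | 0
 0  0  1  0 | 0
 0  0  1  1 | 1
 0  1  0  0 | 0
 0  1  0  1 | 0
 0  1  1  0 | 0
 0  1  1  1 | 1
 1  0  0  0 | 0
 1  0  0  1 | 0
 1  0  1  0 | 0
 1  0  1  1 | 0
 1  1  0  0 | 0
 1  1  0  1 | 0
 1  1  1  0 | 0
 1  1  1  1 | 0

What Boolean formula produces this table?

φ(p1, p2, p3, p4) = ((((NOT p1 AND NOT p2) AND NOT p3) AND NOT p4) OR (((NOT p1 AND NOT p2) AND p3) AND p4)) OR (((NOT p1 AND p2) AND p3) AND p4)

Collect the rows where φ=1 — (0,0,0,0), (0,0,1,1), (0,1,1,1) — and write one minterm per row: ¬p1·¬p2·¬p3·¬p4, ¬p1·¬p2·p3·p4, ¬p1·p2·p3·p4. Their union (logical OR) reproduces the table exactly.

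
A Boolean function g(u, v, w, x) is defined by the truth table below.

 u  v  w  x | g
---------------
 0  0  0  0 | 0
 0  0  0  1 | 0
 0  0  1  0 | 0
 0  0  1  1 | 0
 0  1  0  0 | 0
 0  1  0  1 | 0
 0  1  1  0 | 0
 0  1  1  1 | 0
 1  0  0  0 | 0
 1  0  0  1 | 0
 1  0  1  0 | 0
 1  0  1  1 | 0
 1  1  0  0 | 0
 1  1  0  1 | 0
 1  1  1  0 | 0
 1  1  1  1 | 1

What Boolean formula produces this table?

g(u, v, w, x) = ((u ∧ v) ∧ w) ∧ x

Only row (1,1,1,1) gives 1. That row's minterm u·v·w·x is g directly.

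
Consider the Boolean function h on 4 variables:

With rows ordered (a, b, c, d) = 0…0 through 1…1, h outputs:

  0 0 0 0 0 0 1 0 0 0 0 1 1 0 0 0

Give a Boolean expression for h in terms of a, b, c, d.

h(a, b, c, d) = ((((not a and b) and c) and not d) or (((a and not b) and c) and d)) or (((a and b) and not c) and not d)

The 1-rows are (0,1,1,0), (1,0,1,1), (1,1,0,0). Each contributes one minterm — ¬a·b·c·¬d; a·¬b·c·d; a·b·¬c·¬d — and their disjunction is a sum-of-products form of h.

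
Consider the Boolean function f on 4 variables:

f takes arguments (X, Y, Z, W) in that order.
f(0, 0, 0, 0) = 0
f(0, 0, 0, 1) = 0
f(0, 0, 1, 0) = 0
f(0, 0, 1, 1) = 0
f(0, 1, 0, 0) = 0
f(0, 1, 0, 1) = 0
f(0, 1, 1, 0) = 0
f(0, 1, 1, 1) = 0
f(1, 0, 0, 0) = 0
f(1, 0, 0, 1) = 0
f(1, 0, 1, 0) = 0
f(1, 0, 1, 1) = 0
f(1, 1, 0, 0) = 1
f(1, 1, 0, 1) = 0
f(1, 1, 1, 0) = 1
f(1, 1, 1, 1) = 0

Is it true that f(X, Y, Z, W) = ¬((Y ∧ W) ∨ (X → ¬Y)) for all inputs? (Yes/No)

Yes

Evaluate ¬((Y ∧ W) ∨ (X → ¬Y)) on each row and compare to f:
  X=0, Y=0, Z=0, W=0: formula gives 0, f = 0 ✓
  X=0, Y=0, Z=0, W=1: formula gives 0, f = 0 ✓
  X=0, Y=0, Z=1, W=0: formula gives 0, f = 0 ✓
  X=0, Y=0, Z=1, W=1: formula gives 0, f = 0 ✓
  …and likewise for the remaining 12 rows.
All 16 rows match — the expression computes f exactly.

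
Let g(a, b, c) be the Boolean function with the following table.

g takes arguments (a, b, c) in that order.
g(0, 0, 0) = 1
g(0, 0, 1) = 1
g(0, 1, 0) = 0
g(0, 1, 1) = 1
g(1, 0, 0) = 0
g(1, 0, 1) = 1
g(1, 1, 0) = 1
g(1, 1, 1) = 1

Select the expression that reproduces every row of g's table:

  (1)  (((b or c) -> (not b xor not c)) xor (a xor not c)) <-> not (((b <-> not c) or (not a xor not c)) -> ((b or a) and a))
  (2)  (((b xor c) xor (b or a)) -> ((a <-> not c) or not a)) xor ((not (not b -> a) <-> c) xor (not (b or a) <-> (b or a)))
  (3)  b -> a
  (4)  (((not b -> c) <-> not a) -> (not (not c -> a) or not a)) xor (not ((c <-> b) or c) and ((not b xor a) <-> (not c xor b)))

4

(1) fails at (0,1,1): the formula yields 0, g is 1.
(2) fails at (0,0,1): the formula yields 0, g is 1.
(3) fails at (0,1,1): the formula yields 0, g is 1.
(4) is the remaining candidate, and it agrees with g on all 8 inputs.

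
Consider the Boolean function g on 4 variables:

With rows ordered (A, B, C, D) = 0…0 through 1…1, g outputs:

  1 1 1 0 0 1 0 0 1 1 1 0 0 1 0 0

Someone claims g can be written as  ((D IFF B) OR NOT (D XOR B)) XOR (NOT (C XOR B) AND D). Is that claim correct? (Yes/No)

Test each input against both g and the formula:
  A=0, B=0, C=0, D=0: formula gives 1, g = 1 ✓
  A=0, B=0, C=0, D=1: formula gives 1, g = 1 ✓
  A=0, B=0, C=1, D=0: formula gives 1, g = 1 ✓
  A=0, B=0, C=1, D=1: formula gives 0, g = 0 ✓
  … (the remaining 12 rows also agree.)
Every row agrees, so the formula is equivalent.

Yes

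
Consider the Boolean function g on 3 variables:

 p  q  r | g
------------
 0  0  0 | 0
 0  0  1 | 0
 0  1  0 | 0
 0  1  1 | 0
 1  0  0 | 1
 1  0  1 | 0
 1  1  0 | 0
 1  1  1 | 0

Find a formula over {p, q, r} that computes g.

g(p, q, r) = (p ∧ ¬q) ∧ ¬r

Only row (1,0,0) gives 1. That row's minterm p·¬q·¬r is g directly.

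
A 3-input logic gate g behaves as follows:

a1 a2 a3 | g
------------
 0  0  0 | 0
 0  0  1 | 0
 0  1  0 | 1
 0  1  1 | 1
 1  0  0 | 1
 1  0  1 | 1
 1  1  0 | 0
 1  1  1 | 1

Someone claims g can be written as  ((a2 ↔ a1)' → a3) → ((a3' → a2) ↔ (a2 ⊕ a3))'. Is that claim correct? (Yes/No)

No

Test each input against both g and the formula:
  a1=0, a2=0, a3=0: formula gives 0, g = 0 ✓
  a1=0, a2=0, a3=1: formula gives 0, g = 0 ✓
  a1=0, a2=1, a3=0: formula gives 1, g = 1 ✓
  a1=0, a2=1, a3=1: formula gives 1, g = 1 ✓
  a1=1, a2=0, a3=0: formula gives 1, g = 1 ✓
  a1=1, a2=0, a3=1: formula gives 0, but g = 1 ✗
Row (1,0,1) is a counterexample, so the formula is not equivalent to g.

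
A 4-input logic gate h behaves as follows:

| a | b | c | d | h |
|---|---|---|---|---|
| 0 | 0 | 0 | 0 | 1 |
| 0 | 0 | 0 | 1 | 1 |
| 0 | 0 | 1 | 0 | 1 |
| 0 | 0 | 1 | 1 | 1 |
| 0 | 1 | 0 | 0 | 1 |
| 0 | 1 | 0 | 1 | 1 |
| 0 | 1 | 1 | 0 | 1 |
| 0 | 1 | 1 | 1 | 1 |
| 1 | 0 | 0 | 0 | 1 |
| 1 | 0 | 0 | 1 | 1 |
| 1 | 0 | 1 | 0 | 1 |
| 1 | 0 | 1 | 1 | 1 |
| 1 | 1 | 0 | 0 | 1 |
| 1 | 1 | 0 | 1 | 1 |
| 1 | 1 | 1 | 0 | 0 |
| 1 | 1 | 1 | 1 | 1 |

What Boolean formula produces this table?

h(a, b, c, d) = NOT (((a AND b) AND c) AND NOT d)

h is 0 on exactly one input, (1,1,1,0), whose minterm is a·b·c·¬d. So h is the negation of that single conjunction.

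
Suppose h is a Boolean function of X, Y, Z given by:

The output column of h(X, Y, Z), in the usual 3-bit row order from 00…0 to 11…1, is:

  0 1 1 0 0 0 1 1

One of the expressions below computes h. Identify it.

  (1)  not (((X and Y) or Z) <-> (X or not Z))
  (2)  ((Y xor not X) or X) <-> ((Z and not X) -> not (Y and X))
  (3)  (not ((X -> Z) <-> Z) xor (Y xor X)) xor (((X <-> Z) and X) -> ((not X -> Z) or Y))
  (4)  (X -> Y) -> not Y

3

(1): at (0,0,0) it gives 1, but h = 0 — eliminated.
(2): at (0,0,0) it gives 1, but h = 0 — eliminated.
(4): at (0,0,0) it gives 1, but h = 0 — eliminated.
(3) is the remaining candidate, and it agrees with h on all 8 inputs.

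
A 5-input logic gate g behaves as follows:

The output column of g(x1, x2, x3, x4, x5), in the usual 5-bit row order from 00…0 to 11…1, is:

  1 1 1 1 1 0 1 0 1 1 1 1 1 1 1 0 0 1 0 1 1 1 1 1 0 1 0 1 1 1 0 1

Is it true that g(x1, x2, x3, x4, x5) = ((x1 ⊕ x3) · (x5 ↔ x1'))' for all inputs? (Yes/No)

No

Test each input against both g and the formula:
  x1=0, x2=0, x3=0, x4=0, x5=0: formula gives 1, g = 1 ✓
  x1=0, x2=0, x3=0, x4=0, x5=1: formula gives 1, g = 1 ✓
  x1=0, x2=0, x3=0, x4=1, x5=0: formula gives 1, g = 1 ✓
  x1=0, x2=0, x3=0, x4=1, x5=1: formula gives 1, g = 1 ✓
  …
  x1=0, x2=1, x3=1, x4=0, x5=1: formula gives 0, but g = 1 ✗
Since they disagree at (0,1,1,0,1), the expression is not a correct formula for g.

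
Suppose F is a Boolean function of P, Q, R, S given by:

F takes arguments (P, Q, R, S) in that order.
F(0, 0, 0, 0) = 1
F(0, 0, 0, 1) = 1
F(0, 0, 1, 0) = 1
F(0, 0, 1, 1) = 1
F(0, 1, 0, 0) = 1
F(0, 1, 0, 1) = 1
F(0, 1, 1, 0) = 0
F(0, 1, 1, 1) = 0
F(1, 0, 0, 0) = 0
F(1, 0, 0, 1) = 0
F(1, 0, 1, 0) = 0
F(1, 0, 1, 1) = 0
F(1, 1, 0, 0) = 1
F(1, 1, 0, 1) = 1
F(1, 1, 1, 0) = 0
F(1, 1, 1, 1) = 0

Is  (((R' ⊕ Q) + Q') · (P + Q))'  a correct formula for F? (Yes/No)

Evaluate (((R' ⊕ Q) + Q') · (P + Q))' on each row and compare to F:
  P=0, Q=0, R=0, S=0: formula gives 1, F = 1 ✓
  P=0, Q=0, R=0, S=1: formula gives 1, F = 1 ✓
  P=0, Q=0, R=1, S=0: formula gives 1, F = 1 ✓
  P=0, Q=0, R=1, S=1: formula gives 1, F = 1 ✓
  …and likewise for the remaining 12 rows.
Every row agrees, so the formula is equivalent.

Yes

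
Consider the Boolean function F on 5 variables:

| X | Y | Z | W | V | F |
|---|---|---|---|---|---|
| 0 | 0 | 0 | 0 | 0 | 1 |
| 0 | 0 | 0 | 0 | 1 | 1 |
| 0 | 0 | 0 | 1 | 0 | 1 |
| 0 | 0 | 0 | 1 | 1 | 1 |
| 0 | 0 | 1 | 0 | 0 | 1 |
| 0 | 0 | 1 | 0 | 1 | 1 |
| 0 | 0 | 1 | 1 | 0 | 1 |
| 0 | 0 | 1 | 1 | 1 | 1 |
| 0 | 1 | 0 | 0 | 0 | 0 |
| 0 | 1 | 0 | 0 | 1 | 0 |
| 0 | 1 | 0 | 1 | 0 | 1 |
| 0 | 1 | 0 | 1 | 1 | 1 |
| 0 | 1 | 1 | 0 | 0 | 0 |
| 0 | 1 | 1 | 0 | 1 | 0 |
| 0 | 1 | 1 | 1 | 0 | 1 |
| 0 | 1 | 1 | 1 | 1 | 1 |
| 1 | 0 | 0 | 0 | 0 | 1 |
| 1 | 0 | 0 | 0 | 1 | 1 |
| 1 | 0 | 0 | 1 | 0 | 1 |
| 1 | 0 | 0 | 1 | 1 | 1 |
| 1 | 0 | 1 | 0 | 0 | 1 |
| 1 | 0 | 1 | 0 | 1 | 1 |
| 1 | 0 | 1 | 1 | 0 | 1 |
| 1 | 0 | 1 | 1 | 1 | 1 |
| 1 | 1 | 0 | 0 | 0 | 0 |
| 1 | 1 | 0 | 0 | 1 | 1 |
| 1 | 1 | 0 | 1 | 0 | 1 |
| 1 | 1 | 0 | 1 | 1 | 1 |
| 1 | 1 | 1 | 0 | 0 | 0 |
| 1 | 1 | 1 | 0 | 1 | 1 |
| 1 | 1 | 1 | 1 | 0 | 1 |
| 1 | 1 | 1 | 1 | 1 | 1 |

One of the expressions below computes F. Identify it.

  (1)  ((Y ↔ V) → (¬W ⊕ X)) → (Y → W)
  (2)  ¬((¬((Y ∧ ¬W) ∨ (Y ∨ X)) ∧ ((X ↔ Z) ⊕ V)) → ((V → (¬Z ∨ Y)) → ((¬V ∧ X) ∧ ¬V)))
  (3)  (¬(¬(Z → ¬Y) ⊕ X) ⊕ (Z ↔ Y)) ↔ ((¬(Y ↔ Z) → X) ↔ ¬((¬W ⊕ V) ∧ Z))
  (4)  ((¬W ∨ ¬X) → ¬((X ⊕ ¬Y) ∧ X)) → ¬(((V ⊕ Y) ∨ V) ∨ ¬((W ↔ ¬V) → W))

1

(2) disagrees with F on (0,0,0,0,1) (formula → 0, table → 1); rule it out.
(3) disagrees with F on (0,0,0,0,0) (formula → 0, table → 1); rule it out.
(4) disagrees with F on (0,0,0,0,1) (formula → 0, table → 1); rule it out.
Only (1) survives; checking it on all 32 rows confirms it matches F.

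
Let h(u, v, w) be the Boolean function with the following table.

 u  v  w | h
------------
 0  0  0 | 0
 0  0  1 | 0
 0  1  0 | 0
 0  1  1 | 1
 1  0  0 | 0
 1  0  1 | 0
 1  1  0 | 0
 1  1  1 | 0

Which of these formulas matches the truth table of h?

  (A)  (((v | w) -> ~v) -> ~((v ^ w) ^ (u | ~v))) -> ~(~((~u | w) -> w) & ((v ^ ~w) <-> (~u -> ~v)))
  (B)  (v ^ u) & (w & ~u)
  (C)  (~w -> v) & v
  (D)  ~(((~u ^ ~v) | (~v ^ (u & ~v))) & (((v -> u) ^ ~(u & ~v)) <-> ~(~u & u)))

(A) fails at (0,0,0): the formula yields 1, h is 0.
(C) fails at (0,1,0): the formula yields 1, h is 0.
(D) fails at (0,0,0): the formula yields 1, h is 0.
That leaves (B). Evaluating it on every row reproduces the table of h exactly.

B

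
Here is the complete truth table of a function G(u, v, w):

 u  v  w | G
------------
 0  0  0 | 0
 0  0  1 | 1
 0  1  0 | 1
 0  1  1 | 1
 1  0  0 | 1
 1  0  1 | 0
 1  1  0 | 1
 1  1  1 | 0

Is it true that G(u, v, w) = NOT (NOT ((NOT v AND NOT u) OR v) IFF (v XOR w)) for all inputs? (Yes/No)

Check the formula against G row by row:
  u=0, v=0, w=0: formula gives 0, G = 0 ✓
  u=0, v=0, w=1: formula gives 1, G = 1 ✓
  u=0, v=1, w=0: formula gives 1, G = 1 ✓
  u=0, v=1, w=1: formula gives 0, but G = 1 ✗
Since they disagree at (0,1,1), the expression is not a correct formula for G.

No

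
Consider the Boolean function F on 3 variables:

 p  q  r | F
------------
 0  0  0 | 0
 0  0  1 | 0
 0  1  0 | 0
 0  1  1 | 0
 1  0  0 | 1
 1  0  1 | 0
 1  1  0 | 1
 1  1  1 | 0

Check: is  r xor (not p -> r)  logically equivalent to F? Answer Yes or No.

Test each input against both F and the formula:
  p=0, q=0, r=0: formula gives 0, F = 0 ✓
  p=0, q=0, r=1: formula gives 0, F = 0 ✓
  p=0, q=1, r=0: formula gives 0, F = 0 ✓
  p=0, q=1, r=1: formula gives 0, F = 0 ✓
  p=1, q=0, r=0: formula gives 1, F = 1 ✓
  …and likewise for the remaining 3 rows.
All 8 rows match — the expression computes F exactly.

Yes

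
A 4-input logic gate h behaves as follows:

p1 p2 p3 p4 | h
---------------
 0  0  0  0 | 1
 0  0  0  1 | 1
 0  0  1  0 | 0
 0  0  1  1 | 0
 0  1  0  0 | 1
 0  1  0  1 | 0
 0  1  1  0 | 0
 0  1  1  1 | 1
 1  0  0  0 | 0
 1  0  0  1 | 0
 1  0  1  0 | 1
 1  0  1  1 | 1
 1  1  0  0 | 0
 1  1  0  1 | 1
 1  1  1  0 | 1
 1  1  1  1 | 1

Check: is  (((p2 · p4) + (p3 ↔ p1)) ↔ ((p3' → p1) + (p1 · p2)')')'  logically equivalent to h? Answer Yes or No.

Check the formula against h row by row:
  p1=0, p2=0, p3=0, p4=0: formula gives 1, h = 1 ✓
  p1=0, p2=0, p3=0, p4=1: formula gives 1, h = 1 ✓
  p1=0, p2=0, p3=1, p4=0: formula gives 0, h = 0 ✓
  p1=0, p2=0, p3=1, p4=1: formula gives 0, h = 0 ✓
  …
  p1=0, p2=1, p3=0, p4=1: formula gives 1, but h = 0 ✗
Row (0,1,0,1) is a counterexample, so the formula is not equivalent to h.

No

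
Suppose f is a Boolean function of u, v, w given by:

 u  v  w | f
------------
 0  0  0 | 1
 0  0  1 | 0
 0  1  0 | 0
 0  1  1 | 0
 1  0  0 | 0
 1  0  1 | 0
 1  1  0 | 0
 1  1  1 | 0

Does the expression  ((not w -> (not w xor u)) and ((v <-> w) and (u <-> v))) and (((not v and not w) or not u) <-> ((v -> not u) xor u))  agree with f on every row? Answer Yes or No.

Yes

Test each input against both f and the formula:
  u=0, v=0, w=0: formula gives 1, f = 1 ✓
  u=0, v=0, w=1: formula gives 0, f = 0 ✓
  u=0, v=1, w=0: formula gives 0, f = 0 ✓
  u=0, v=1, w=1: formula gives 0, f = 0 ✓
  u=1, v=0, w=0: formula gives 0, f = 0 ✓
  …and likewise for the remaining 3 rows.
All 8 rows match — the expression computes f exactly.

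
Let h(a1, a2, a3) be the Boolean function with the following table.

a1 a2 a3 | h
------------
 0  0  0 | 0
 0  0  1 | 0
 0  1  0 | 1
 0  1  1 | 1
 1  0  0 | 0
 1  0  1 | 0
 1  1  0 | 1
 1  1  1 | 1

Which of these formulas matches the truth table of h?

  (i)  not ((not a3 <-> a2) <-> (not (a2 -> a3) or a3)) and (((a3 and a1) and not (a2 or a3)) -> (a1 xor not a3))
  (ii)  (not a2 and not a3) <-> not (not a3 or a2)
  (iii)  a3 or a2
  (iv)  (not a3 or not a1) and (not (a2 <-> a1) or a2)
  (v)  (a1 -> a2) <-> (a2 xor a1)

ii

(i) disagrees with h on (0,1,0) (formula → 0, table → 1); rule it out.
(iii) disagrees with h on (0,0,1) (formula → 1, table → 0); rule it out.
(iv) disagrees with h on (1,0,0) (formula → 1, table → 0); rule it out.
(v) disagrees with h on (1,1,0) (formula → 0, table → 1); rule it out.
(ii) is the remaining candidate, and it agrees with h on all 8 inputs.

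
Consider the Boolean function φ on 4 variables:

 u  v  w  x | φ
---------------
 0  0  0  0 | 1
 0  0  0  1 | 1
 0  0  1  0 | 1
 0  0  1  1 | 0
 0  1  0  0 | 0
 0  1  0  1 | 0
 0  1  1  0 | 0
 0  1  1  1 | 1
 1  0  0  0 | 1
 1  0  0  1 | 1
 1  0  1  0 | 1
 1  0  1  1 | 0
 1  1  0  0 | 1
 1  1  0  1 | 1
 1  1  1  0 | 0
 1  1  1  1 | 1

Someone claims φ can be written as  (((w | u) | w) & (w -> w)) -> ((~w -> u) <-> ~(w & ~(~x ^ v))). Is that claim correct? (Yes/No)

Evaluate (((w | u) | w) & (w -> w)) -> ((~w -> u) <-> ~(w & ~(~x ^ v))) on each row and compare to φ:
  u=0, v=0, w=0, x=0: formula gives 1, φ = 1 ✓
  u=0, v=0, w=0, x=1: formula gives 1, φ = 1 ✓
  u=0, v=0, w=1, x=0: formula gives 1, φ = 1 ✓
  u=0, v=0, w=1, x=1: formula gives 0, φ = 0 ✓
  u=0, v=1, w=0, x=0: formula gives 1, but φ = 0 ✗
Since they disagree at (0,1,0,0), the expression is not a correct formula for φ.

No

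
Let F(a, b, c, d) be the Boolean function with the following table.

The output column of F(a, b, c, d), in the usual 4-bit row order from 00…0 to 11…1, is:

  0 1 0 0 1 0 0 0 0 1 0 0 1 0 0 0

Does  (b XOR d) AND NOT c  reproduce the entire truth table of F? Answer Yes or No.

Yes

Evaluate (b XOR d) AND NOT c on each row and compare to F:
  a=0, b=0, c=0, d=0: formula gives 0, F = 0 ✓
  a=0, b=0, c=0, d=1: formula gives 1, F = 1 ✓
  a=0, b=0, c=1, d=0: formula gives 0, F = 0 ✓
  a=0, b=0, c=1, d=1: formula gives 0, F = 0 ✓
  … (the remaining 12 rows also agree.)
Every row agrees, so the formula is equivalent.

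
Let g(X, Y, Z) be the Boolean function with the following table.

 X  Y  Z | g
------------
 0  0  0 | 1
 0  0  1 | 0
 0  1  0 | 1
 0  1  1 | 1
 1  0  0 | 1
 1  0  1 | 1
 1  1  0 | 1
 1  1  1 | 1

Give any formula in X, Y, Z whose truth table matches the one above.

g(X, Y, Z) = ((X' · Y') · Z)'

g is 0 on exactly one input, (0,0,1), whose minterm is ¬X·¬Y·Z. So g is the negation of that single conjunction.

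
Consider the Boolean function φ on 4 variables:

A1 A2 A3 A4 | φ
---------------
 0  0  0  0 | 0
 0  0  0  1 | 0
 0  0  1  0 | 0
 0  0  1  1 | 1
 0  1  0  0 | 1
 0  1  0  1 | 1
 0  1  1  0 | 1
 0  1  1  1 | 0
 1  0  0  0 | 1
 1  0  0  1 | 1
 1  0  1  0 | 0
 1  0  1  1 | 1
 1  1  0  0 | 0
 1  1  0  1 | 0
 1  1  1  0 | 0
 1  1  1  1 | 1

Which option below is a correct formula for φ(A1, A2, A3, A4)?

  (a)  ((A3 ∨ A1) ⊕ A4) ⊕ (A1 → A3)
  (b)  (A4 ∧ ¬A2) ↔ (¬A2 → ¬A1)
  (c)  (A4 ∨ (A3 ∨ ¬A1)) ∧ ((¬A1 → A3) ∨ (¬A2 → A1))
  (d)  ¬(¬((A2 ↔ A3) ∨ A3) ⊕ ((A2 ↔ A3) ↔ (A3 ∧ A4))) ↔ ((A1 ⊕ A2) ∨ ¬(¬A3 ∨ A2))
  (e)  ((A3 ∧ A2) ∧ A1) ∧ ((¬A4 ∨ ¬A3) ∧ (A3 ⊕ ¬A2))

(a): at (0,0,0,0) it gives 1, but φ = 0 — eliminated.
(b): at (0,0,0,1) it gives 1, but φ = 0 — eliminated.
(c): at (0,0,1,0) it gives 1, but φ = 0 — eliminated.
(e): at (0,0,1,1) it gives 0, but φ = 1 — eliminated.
That leaves (d). Evaluating it on every row reproduces the table of φ exactly.

d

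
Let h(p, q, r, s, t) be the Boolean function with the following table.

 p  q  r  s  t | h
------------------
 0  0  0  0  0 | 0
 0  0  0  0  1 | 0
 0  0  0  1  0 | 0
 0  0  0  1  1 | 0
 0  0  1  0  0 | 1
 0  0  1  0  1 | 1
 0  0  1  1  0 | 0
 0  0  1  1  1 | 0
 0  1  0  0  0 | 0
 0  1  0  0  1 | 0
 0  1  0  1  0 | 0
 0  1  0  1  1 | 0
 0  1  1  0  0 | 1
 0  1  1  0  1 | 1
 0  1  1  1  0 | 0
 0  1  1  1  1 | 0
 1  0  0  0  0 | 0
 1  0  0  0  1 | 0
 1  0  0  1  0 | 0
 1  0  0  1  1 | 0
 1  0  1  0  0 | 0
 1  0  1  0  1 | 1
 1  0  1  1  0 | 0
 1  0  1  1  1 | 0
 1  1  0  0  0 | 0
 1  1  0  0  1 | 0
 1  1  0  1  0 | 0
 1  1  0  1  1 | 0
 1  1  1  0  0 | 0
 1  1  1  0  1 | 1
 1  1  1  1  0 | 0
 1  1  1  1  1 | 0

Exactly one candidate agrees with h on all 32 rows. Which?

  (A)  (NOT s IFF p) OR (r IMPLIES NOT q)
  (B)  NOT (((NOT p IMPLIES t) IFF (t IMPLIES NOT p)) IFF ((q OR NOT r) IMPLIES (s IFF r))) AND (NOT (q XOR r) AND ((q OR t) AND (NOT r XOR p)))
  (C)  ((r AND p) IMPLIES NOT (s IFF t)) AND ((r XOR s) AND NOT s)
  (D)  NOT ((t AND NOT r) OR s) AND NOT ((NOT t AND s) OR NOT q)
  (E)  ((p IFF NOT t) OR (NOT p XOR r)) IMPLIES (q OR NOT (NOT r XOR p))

C

(A) fails at (0,0,0,0,0): the formula yields 1, h is 0.
(B) fails at (0,0,0,1,1): the formula yields 1, h is 0.
(D) fails at (0,0,1,0,0): the formula yields 0, h is 1.
(E) fails at (0,0,1,1,0): the formula yields 1, h is 0.
(C) is the remaining candidate, and it agrees with h on all 32 inputs.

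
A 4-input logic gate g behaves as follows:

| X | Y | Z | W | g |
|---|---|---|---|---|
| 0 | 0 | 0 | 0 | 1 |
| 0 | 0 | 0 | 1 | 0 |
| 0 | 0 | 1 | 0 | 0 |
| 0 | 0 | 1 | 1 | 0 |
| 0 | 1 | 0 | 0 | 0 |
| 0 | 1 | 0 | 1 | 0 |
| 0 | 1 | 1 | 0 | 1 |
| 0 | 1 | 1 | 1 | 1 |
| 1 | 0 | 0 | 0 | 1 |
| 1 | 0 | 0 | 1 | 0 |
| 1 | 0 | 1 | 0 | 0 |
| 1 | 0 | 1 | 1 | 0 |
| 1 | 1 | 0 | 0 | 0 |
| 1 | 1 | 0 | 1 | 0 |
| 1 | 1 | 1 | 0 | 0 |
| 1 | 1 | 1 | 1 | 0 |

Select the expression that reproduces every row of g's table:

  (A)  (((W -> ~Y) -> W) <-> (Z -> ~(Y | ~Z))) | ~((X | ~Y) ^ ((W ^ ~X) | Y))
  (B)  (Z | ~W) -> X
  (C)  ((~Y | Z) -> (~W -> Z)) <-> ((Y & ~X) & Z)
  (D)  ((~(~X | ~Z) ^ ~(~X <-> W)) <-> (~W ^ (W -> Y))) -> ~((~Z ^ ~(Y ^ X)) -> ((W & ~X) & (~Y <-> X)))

(A) fails at (0,0,0,1): the formula yields 1, g is 0.
(B) fails at (0,0,0,0): the formula yields 0, g is 1.
(D) fails at (0,0,1,0): the formula yields 1, g is 0.
(C) is the remaining candidate, and it agrees with g on all 16 inputs.

C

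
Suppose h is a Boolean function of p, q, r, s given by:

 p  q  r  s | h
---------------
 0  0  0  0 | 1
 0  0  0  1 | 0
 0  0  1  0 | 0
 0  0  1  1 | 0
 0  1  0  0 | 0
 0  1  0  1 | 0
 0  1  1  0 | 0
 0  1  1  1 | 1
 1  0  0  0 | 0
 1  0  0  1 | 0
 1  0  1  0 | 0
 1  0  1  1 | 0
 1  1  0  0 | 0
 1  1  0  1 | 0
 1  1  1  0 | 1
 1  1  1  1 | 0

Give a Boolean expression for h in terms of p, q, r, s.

The 1-rows are (0,0,0,0), (0,1,1,1), (1,1,1,0). Each contributes one minterm — ¬p·¬q·¬r·¬s; ¬p·q·r·s; p·q·r·¬s — and their disjunction is a sum-of-products form of h.

h(p, q, r, s) = ((((NOT p AND NOT q) AND NOT r) AND NOT s) OR (((NOT p AND q) AND r) AND s)) OR (((p AND q) AND r) AND NOT s)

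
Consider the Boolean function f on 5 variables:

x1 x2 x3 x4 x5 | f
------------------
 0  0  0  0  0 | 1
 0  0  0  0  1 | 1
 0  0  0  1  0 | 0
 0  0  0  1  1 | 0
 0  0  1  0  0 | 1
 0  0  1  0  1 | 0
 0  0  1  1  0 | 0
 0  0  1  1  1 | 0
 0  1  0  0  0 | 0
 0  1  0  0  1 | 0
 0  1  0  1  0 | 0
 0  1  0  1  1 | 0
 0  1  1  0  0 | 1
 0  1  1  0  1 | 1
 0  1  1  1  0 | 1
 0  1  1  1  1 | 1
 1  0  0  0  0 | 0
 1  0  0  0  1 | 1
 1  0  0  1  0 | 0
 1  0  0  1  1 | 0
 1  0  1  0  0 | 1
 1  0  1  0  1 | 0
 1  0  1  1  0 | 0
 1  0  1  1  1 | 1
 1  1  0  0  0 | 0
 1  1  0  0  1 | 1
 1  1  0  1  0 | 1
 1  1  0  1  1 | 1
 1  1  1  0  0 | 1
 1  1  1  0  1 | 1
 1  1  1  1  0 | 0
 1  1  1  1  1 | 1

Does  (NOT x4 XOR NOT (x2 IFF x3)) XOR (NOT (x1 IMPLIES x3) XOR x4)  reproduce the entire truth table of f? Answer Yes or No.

Test each input against both f and the formula:
  x1=0, x2=0, x3=0, x4=0, x5=0: formula gives 1, f = 1 ✓
  x1=0, x2=0, x3=0, x4=0, x5=1: formula gives 1, f = 1 ✓
  x1=0, x2=0, x3=0, x4=1, x5=0: formula gives 1, but f = 0 ✗
A single disagreement suffices: at (0,0,0,1,0) they differ, so the formula does not compute f.

No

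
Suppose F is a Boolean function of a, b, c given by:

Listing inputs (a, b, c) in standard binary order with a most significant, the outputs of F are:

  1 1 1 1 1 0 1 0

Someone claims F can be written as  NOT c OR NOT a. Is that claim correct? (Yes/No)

Yes

Test each input against both F and the formula:
  a=0, b=0, c=0: formula gives 1, F = 1 ✓
  a=0, b=0, c=1: formula gives 1, F = 1 ✓
  a=0, b=1, c=0: formula gives 1, F = 1 ✓
  a=0, b=1, c=1: formula gives 1, F = 1 ✓
  a=1, b=0, c=0: formula gives 1, F = 1 ✓
  … (the remaining 3 rows also agree.)
No disagreement on any input; they are logically equivalent.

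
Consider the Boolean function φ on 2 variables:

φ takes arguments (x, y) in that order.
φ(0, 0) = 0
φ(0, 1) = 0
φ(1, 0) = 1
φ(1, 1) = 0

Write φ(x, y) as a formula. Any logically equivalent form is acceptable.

1 only at (1,0): x AND NOT y.

φ(x, y) = x AND NOT y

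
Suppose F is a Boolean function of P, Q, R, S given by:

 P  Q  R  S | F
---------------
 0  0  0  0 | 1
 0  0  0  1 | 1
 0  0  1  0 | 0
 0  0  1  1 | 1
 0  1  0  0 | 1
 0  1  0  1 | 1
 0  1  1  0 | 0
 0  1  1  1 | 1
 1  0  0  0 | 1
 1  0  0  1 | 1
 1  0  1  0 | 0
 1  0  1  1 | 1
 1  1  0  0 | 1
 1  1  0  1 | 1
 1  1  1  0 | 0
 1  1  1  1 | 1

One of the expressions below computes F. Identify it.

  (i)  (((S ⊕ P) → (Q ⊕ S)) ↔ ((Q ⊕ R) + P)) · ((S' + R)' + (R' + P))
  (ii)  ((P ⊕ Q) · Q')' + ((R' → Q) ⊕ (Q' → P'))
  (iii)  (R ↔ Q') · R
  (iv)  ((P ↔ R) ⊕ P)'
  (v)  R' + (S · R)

v

(i): at (0,0,0,0) it gives 0, but F = 1 — eliminated.
(ii): at (0,0,1,0) it gives 1, but F = 0 — eliminated.
(iii): at (0,0,0,0) it gives 0, but F = 1 — eliminated.
(iv): at (0,0,0,0) it gives 0, but F = 1 — eliminated.
(v) is the remaining candidate, and it agrees with F on all 16 inputs.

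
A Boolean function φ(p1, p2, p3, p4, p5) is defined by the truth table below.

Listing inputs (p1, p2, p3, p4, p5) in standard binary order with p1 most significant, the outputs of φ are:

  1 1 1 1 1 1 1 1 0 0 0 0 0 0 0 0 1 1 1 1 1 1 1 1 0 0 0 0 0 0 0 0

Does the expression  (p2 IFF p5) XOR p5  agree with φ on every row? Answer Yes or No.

Yes

Test each input against both φ and the formula:
  p1=0, p2=0, p3=0, p4=0, p5=0: formula gives 1, φ = 1 ✓
  p1=0, p2=0, p3=0, p4=0, p5=1: formula gives 1, φ = 1 ✓
  p1=0, p2=0, p3=0, p4=1, p5=0: formula gives 1, φ = 1 ✓
  p1=0, p2=0, p3=0, p4=1, p5=1: formula gives 1, φ = 1 ✓
  …and likewise for the remaining 28 rows.
All 32 rows match — the expression computes φ exactly.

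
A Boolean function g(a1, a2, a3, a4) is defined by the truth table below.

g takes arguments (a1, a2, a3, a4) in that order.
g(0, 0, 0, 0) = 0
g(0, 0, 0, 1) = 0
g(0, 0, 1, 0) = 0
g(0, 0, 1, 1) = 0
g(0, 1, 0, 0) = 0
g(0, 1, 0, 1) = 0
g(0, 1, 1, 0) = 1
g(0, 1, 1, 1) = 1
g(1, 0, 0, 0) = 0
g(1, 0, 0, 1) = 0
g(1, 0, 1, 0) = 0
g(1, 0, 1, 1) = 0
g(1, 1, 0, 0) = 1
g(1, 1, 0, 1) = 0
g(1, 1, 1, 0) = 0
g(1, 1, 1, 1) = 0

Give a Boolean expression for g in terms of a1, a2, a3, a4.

g(a1, a2, a3, a4) = ((((~a1 & a2) & a3) & ~a4) | (((~a1 & a2) & a3) & a4)) | (((a1 & a2) & ~a3) & ~a4)

g=1 on 3 inputs: (0,1,1,0), (0,1,1,1), (1,1,0,0). Reading each as a conjunction of literals (¬a1·a2·a3·¬a4, ¬a1·a2·a3·a4, a1·a2·¬a3·¬a4) and taking the OR gives the canonical DNF.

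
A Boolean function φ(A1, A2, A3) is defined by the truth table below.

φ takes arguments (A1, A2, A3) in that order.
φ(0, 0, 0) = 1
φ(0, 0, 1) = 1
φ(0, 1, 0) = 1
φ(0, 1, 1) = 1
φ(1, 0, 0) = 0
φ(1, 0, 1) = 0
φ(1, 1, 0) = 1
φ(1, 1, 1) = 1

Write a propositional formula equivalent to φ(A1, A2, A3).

φ(A1, A2, A3) = NOT (((A1 AND NOT A2) AND NOT A3) OR ((A1 AND NOT A2) AND A3))

The 0-rows are (1,0,0), (1,0,1). Take each as a conjunction (A1·¬A2·¬A3, A1·¬A2·A3), form their disjunction, and complement — that gives a formula that is 1 everywhere φ is.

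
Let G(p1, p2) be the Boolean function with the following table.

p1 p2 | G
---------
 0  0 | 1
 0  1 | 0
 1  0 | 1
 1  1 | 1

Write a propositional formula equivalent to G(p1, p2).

G(p1, p2) = NOT (NOT p1 AND p2)

Only row (0,1) gives 0. So G is 1 everywhere except there — the complement of the minterm ¬p1·p2.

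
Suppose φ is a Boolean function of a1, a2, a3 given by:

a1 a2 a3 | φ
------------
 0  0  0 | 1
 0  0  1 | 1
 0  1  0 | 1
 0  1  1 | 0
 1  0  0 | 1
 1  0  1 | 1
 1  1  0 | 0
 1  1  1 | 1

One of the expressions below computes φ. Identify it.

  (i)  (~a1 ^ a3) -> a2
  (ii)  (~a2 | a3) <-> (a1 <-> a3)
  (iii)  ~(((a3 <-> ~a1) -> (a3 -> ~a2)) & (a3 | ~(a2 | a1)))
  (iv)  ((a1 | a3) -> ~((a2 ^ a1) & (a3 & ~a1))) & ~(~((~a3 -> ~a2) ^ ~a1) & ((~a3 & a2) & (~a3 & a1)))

(i) fails at (0,0,0): the formula yields 0, φ is 1.
(ii) fails at (0,0,1): the formula yields 0, φ is 1.
(iii) fails at (0,0,0): the formula yields 0, φ is 1.
(iv) is the remaining candidate, and it agrees with φ on all 8 inputs.

iv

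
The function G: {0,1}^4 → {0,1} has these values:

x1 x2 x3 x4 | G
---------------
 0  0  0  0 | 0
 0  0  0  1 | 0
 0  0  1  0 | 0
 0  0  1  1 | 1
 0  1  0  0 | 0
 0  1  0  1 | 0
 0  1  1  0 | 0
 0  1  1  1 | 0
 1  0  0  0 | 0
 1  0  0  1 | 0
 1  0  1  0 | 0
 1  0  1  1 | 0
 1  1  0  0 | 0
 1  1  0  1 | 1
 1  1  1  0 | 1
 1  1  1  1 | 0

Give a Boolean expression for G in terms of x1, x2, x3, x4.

G=1 on 3 inputs: (0,0,1,1), (1,1,0,1), (1,1,1,0). Reading each as a conjunction of literals (¬x1·¬x2·x3·x4, x1·x2·¬x3·x4, x1·x2·x3·¬x4) and taking the OR gives the canonical DNF.

G(x1, x2, x3, x4) = ((((~x1 & ~x2) & x3) & x4) | (((x1 & x2) & ~x3) & x4)) | (((x1 & x2) & x3) & ~x4)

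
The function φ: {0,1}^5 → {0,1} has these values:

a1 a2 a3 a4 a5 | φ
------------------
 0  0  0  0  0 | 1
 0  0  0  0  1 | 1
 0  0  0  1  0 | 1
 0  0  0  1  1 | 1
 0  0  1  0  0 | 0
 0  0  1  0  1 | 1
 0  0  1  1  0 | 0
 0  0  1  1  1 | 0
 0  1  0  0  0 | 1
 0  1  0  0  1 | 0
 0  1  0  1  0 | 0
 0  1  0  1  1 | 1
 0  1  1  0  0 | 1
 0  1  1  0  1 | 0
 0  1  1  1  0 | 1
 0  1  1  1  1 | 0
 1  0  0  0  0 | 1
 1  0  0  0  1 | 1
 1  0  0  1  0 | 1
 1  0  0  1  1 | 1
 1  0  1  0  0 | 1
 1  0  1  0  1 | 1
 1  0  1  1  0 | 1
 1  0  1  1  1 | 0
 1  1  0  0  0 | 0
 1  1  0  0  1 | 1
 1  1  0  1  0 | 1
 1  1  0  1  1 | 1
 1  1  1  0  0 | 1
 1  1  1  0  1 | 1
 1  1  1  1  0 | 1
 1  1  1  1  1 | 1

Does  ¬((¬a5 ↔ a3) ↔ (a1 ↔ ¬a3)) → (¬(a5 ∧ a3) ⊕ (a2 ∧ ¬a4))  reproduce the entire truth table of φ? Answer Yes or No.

No

Test each input against both φ and the formula:
  a1=0, a2=0, a3=0, a4=0, a5=0: formula gives 1, φ = 1 ✓
  a1=0, a2=0, a3=0, a4=0, a5=1: formula gives 1, φ = 1 ✓
  a1=0, a2=0, a3=0, a4=1, a5=0: formula gives 1, φ = 1 ✓
  a1=0, a2=0, a3=0, a4=1, a5=1: formula gives 1, φ = 1 ✓
  a1=0, a2=0, a3=1, a4=0, a5=0: formula gives 1, but φ = 0 ✗
Since they disagree at (0,0,1,0,0), the expression is not a correct formula for φ.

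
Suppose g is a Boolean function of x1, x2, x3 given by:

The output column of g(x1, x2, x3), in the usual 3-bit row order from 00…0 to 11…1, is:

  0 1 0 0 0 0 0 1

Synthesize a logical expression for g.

The 1-rows are (0,0,1), (1,1,1). Each contributes one minterm — ¬x1·¬x2·x3; x1·x2·x3 — and their disjunction is a sum-of-products form of g.

g(x1, x2, x3) = ((NOT x1 AND NOT x2) AND x3) OR ((x1 AND x2) AND x3)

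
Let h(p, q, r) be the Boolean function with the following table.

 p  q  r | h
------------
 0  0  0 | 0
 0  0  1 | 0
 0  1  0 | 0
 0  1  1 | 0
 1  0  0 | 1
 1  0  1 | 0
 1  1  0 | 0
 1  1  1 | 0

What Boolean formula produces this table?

h is 1 on exactly one input, (1,0,0), whose minterm is p·¬q·¬r. So h is just that conjunction.

h(p, q, r) = (p & ~q) & ~r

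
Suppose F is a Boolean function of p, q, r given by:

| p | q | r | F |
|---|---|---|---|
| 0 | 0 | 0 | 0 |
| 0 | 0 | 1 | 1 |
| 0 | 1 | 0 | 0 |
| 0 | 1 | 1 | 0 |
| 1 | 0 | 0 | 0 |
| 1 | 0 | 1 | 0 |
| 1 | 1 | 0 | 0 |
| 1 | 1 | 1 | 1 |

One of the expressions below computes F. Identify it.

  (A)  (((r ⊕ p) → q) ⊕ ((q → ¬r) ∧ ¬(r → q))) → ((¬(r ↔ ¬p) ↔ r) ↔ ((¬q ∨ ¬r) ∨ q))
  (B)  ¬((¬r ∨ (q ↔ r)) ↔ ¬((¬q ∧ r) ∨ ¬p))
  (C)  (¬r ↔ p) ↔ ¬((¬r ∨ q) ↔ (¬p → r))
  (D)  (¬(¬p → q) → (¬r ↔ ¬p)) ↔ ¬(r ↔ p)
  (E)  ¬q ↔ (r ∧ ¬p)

C

(A): at (0,0,1) it gives 0, but F = 1 — eliminated.
(B): at (0,0,0) it gives 1, but F = 0 — eliminated.
(D): at (0,0,1) it gives 0, but F = 1 — eliminated.
(E): at (0,1,0) it gives 1, but F = 0 — eliminated.
(C) is the remaining candidate, and it agrees with F on all 8 inputs.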